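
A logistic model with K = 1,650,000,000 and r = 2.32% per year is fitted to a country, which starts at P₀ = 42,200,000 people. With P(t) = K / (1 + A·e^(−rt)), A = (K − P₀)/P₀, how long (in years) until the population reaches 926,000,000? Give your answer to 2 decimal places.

A = (1650000000 − 42200000)/42200000 = 38.09953
926000000 = 1650000000/(1 + 38.09953·e^(−0.0232t)) → 1 + 38.09953·e^(−0.0232t) = 1.78186
e^(−0.0232t) = 0.020521 → t = ln(48.7295)/0.0232 = 3.88628/0.0232

t ≈ 167.51 years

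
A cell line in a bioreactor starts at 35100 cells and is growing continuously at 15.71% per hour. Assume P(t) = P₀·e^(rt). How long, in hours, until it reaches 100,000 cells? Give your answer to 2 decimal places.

100000 = 35100 · e^(0.1571·t)
t = ln(100000/35100) / 0.1571 = ln(2.849) / 0.1571 = 1.04697 / 0.1571

t ≈ 6.66 hours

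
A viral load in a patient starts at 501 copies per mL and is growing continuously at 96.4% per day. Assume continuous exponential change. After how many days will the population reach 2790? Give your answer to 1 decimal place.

2790 = 501 · e^(0.964·t)
t = ln(2790/501) / 0.964 = ln(5.56886) / 0.964 = 1.71719 / 0.964

t ≈ 1.8 days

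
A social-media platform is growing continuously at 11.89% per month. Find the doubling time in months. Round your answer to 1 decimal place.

doubling time = ln(2) / |r| = 0.69315 / 0.1189

doubling time ≈ 5.8 months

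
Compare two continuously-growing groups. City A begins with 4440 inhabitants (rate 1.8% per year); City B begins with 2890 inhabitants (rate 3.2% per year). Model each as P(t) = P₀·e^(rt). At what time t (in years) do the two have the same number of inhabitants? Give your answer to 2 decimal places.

t ≈ 30.67 years

4440·e^(0.018t) = 2890·e^(0.032t)
4440/2890 = e^((0.032 − 0.018)t) → ln(1.53633) = 0.014·t
t = 0.4294 / 0.014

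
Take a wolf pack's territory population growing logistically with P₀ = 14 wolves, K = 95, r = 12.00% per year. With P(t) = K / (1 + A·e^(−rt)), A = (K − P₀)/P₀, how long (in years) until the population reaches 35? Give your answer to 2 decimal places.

t ≈ 10.14 years

A = (95 − 14)/14 = 5.78571
35 = 95/(1 + 5.78571·e^(−0.12t)) → 1 + 5.78571·e^(−0.12t) = 2.71429
e^(−0.12t) = 0.296296 → t = ln(3.375)/0.12 = 1.2164/0.12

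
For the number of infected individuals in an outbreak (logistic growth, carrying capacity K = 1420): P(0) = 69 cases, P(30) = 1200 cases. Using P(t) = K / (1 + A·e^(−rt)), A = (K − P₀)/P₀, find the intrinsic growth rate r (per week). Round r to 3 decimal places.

A = (1420 − 69)/69 = 19.57971
1200 = 1420/(1 + 19.57971·e^(−r·30)) → e^(−30r) = (1.18333 − 1)/19.57971 = 0.009363
r = −ln(0.009363)/30 = 4.67094/30

r ≈ 0.156 per week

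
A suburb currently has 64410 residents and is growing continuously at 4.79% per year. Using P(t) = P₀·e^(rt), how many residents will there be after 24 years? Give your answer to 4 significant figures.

≈ 203,300 residents

P(24) = 64410 · e^(0.0479·24) = 64410 · e^(1.1496)
= 64410 · 3.15693 ≈ 203337.85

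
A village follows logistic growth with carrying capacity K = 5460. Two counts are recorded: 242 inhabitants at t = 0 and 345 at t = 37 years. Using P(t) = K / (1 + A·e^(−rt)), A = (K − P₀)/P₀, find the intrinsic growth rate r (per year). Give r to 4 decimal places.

A = (5460 − 242)/242 = 21.56198
345 = 5460/(1 + 21.56198·e^(−r·37)) → e^(−37r) = (15.82609 − 1)/21.56198 = 0.687603
r = −ln(0.687603)/37 = 0.37454/37

r ≈ 0.0101 per year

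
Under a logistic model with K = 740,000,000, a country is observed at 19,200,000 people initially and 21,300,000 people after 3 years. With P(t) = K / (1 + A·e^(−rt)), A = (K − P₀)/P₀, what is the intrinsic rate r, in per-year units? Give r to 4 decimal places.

r ≈ 0.0356 per year

A = (740000000 − 19200000)/19200000 = 37.54167
21300000 = 740000000/(1 + 37.54167·e^(−r·3)) → e^(−3r) = (34.74178 − 1)/37.54167 = 0.898782
r = −ln(0.898782)/3 = 0.10671/3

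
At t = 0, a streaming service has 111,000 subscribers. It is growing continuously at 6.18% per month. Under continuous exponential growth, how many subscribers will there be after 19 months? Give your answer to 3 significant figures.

P(19) = 111000 · e^(0.0618·19) = 111000 · e^(1.1742)
= 111000 · 3.23555 ≈ 359146.43

≈ 359,000 subscribers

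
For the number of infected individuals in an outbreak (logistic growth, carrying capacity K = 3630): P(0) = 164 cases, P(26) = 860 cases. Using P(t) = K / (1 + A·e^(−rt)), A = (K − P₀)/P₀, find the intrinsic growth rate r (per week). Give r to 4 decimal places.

r ≈ 0.0724 per week

A = (3630 − 164)/164 = 21.13415
860 = 3630/(1 + 21.13415·e^(−r·26)) → e^(−26r) = (4.22093 − 1)/21.13415 = 0.152404
r = −ln(0.152404)/26 = 1.88122/26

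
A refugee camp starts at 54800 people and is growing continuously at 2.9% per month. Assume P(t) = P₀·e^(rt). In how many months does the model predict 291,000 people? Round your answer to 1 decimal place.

t ≈ 57.6 months

291000 = 54800 · e^(0.029·t)
t = ln(291000/54800) / 0.029 = ln(5.31022) / 0.029 = 1.66963 / 0.029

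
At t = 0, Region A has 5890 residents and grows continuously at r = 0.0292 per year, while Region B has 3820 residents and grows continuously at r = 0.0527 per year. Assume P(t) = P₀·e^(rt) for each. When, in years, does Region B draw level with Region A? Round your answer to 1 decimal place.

t ≈ 18.4 years

5890·e^(0.0292t) = 3820·e^(0.0527t)
5890/3820 = e^((0.0527 − 0.0292)t) → ln(1.54188) = 0.0235·t
t = 0.43301 / 0.0235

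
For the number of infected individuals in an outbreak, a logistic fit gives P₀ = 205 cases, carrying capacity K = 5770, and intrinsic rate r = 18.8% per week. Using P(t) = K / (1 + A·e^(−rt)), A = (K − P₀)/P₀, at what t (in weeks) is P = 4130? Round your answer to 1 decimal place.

A = (5770 − 205)/205 = 27.14634
4130 = 5770/(1 + 27.14634·e^(−0.188t)) → 1 + 27.14634·e^(−0.188t) = 1.39709
e^(−0.188t) = 0.014628 → t = ln(68.36243)/0.188 = 4.22482/0.188

t ≈ 22.5 weeks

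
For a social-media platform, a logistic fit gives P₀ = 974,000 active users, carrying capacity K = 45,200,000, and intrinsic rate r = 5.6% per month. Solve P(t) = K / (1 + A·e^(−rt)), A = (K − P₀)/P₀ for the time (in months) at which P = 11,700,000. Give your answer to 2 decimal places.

t ≈ 49.35 months

A = (45200000 − 974000)/974000 = 45.40657
11700000 = 45200000/(1 + 45.40657·e^(−0.056t)) → 1 + 45.40657·e^(−0.056t) = 3.86325
e^(−0.056t) = 0.063058 → t = ln(15.85841)/0.056 = 2.7637/0.056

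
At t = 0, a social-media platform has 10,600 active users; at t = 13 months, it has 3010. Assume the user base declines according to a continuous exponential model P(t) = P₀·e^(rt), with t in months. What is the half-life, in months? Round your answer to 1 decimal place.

r = ln(3010/10600) / 13 = ln(0.28396) / 13 ≈ -0.09684 per month
half-life = ln 2 / |r| = 0.69315 / 0.09684

half-life ≈ 7.2 months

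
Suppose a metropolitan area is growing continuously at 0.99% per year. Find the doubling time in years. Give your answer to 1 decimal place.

doubling time = ln(2) / |r| = 0.69315 / 0.0099

doubling time ≈ 70.0 years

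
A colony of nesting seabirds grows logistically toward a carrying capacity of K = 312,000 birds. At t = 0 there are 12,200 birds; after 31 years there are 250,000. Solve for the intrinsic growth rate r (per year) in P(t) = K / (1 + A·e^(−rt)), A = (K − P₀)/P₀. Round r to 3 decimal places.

A = (312000 − 12200)/12200 = 24.57377
250000 = 312000/(1 + 24.57377·e^(−r·31)) → e^(−31r) = (1.248 − 1)/24.57377 = 0.010092
r = −ln(0.010092)/31 = 4.59601/31

r ≈ 0.148 per year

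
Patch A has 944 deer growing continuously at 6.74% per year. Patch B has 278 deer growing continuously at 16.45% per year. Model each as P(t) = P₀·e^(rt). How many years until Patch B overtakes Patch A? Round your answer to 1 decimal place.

944·e^(0.0674t) = 278·e^(0.1645t)
944/278 = e^((0.1645 − 0.0674)t) → ln(3.39568) = 0.0971·t
t = 1.22251 / 0.0971

t ≈ 12.6 years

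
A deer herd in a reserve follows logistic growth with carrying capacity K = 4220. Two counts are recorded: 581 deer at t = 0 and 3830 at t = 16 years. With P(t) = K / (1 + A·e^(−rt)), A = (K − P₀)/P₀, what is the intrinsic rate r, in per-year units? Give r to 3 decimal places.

A = (4220 − 581)/581 = 6.26334
3830 = 4220/(1 + 6.26334·e^(−r·16)) → e^(−16r) = (1.10183 − 1)/6.26334 = 0.016258
r = −ln(0.016258)/16 = 4.11919/16

r ≈ 0.257 per year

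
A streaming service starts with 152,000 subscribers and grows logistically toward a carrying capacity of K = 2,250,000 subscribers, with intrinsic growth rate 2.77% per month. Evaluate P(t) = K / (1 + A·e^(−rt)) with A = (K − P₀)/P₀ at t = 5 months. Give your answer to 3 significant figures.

≈ 173,000 subscribers

A = (2250000 − 152000)/152000 = 13.80263
P(5) = 2250000 / (1 + 13.80263·e^(−0.0277·5)) = 2250000 / (1 + 13.80263·0.870663)
= 2250000 / 13.01744 ≈ 172844.99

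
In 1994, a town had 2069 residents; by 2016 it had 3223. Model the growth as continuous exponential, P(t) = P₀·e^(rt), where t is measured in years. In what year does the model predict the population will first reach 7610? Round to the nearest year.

year 2059

r = ln(3223/2069) / 22 = 0.44325/22 ≈ 0.020148 per year
t = ln(7610/2069) / r = 1.3024/0.020148 ≈ 64.64 years after 1994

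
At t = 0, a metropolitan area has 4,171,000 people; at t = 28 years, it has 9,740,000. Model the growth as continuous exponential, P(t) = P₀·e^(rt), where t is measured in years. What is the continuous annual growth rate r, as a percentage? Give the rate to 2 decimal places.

9740000 = 4171000 · e^(r·28)
e^(28r) = 9740000/4171000 = 2.33517
r = ln(2.33517) / 28 = 0.84809 / 28

r ≈ 3.03% per year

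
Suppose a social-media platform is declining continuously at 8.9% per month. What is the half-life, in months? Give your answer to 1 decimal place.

half-life = ln(2) / |r| = 0.69315 / 0.089

half-life ≈ 7.8 months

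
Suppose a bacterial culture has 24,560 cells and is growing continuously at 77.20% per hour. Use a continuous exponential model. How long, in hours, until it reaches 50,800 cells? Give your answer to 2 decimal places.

t ≈ 0.94 hours

50800 = 24560 · e^(0.772·t)
t = ln(50800/24560) / 0.772 = ln(2.0684) / 0.772 = 0.72678 / 0.772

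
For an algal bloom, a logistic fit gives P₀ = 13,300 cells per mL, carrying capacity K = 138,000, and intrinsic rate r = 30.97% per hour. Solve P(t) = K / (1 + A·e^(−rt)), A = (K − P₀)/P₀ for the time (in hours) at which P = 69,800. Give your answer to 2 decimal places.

t ≈ 7.30 hours

A = (138000 − 13300)/13300 = 9.37594
69800 = 138000/(1 + 9.37594·e^(−0.3097t)) → 1 + 9.37594·e^(−0.3097t) = 1.97708
e^(−0.3097t) = 0.104211 → t = ln(9.5959)/0.3097 = 2.26134/0.3097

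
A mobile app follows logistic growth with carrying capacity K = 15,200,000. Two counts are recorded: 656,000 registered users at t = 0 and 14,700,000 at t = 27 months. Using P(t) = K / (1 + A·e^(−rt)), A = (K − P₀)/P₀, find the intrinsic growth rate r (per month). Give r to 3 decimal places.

A = (15200000 − 656000)/656000 = 22.17073
14700000 = 15200000/(1 + 22.17073·e^(−r·27)) → e^(−27r) = (1.03401 − 1)/22.17073 = 0.001534
r = −ln(0.001534)/27 = 6.47977/27

r ≈ 0.240 per month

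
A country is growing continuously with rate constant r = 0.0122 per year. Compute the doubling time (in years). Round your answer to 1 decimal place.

doubling time = ln(2) / |r| = 0.69315 / 0.0122

doubling time ≈ 56.8 years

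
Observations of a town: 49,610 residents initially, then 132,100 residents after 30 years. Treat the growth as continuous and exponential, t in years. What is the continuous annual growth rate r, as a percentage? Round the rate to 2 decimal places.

r ≈ 3.26% per year

132100 = 49610 · e^(r·30)
e^(30r) = 132100/49610 = 2.66277
r = ln(2.66277) / 30 = 0.97937 / 30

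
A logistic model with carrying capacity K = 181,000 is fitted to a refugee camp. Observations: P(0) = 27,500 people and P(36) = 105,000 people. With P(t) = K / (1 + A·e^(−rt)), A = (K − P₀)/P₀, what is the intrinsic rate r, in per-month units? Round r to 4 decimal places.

r ≈ 0.0567 per month

A = (181000 − 27500)/27500 = 5.58182
105000 = 181000/(1 + 5.58182·e^(−r·36)) → e^(−36r) = (1.72381 − 1)/5.58182 = 0.129673
r = −ln(0.129673)/36 = 2.04274/36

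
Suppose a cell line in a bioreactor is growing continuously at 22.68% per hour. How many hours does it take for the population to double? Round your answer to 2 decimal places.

doubling time = ln(2) / |r| = 0.69315 / 0.2268

doubling time ≈ 3.06 hours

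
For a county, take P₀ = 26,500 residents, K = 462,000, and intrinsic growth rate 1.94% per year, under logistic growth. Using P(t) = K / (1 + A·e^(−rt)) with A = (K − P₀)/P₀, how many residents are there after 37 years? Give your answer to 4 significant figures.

≈ 51,240 residents

A = (462000 − 26500)/26500 = 16.43396
P(37) = 462000 / (1 + 16.43396·e^(−0.0194·37)) = 462000 / (1 + 16.43396·0.487824)
= 462000 / 9.01689 ≈ 51237.2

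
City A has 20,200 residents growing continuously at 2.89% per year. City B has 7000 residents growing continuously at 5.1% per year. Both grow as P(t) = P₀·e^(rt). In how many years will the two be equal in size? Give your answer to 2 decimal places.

t ≈ 47.95 years

20200·e^(0.0289t) = 7000·e^(0.051t)
20200/7000 = e^((0.051 − 0.0289)t) → ln(2.88571) = 0.0221·t
t = 1.05977 / 0.0221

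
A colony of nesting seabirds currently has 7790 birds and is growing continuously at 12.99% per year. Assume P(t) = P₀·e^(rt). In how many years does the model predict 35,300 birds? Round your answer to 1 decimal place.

35300 = 7790 · e^(0.1299·t)
t = ln(35300/7790) / 0.1299 = ln(4.53145) / 0.1299 = 1.51104 / 0.1299

t ≈ 11.6 years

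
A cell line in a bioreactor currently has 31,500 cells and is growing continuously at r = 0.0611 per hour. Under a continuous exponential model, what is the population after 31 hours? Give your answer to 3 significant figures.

P(31) = 31500 · e^(0.0611·31) = 31500 · e^(1.8941)
= 31500 · 6.64656 ≈ 209366.76

≈ 209,000 cells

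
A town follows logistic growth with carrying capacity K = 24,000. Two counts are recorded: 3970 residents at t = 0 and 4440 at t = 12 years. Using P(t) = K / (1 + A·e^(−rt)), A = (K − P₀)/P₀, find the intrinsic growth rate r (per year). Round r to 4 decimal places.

r ≈ 0.0113 per year

A = (24000 − 3970)/3970 = 5.04534
4440 = 24000/(1 + 5.04534·e^(−r·12)) → e^(−12r) = (5.40541 − 1)/5.04534 = 0.873163
r = −ln(0.873163)/12 = 0.13563/12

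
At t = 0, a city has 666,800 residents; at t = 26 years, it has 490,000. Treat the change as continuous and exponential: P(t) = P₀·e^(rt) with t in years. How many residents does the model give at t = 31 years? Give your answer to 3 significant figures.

≈ 462,000 residents

r = ln(490000/666800) / 26 ≈ -0.011849 per year
P(31) = 666800 · e^(-0.011849·31) = 666800 · 0.69258 ≈ 461812.2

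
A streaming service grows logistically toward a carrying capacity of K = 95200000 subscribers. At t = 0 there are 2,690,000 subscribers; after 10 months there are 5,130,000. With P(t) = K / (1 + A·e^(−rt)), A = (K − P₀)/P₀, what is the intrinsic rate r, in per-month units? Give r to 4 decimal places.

A = (95200000 − 2690000)/2690000 = 34.39033
5130000 = 95200000/(1 + 34.39033·e^(−r·10)) → e^(−10r) = (18.5575 − 1)/34.39033 = 0.510536
r = −ln(0.510536)/10 = 0.67229/10

r ≈ 0.0672 per month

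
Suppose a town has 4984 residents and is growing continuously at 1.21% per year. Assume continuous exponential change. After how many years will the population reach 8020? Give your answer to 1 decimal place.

8020 = 4984 · e^(0.0121·t)
t = ln(8020/4984) / 0.0121 = ln(1.60915) / 0.0121 = 0.47571 / 0.0121

t ≈ 39.3 years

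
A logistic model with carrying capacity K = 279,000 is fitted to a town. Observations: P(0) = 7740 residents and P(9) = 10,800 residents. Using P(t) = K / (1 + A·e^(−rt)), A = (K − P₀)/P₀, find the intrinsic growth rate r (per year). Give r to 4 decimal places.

r ≈ 0.0383 per year

A = (279000 − 7740)/7740 = 35.04651
10800 = 279000/(1 + 35.04651·e^(−r·9)) → e^(−9r) = (25.83333 − 1)/35.04651 = 0.708582
r = −ln(0.708582)/9 = 0.34449/9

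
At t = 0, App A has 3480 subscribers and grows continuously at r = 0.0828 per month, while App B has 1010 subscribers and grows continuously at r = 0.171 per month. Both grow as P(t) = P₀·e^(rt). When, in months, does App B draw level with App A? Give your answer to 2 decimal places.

t ≈ 14.03 months

3480·e^(0.0828t) = 1010·e^(0.171t)
3480/1010 = e^((0.171 − 0.0828)t) → ln(3.44554) = 0.0882·t
t = 1.23708 / 0.0882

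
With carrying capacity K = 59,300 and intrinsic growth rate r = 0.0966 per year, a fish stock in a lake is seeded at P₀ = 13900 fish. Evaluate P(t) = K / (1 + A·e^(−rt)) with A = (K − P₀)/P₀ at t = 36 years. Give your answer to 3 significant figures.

≈ 53,900 fish

A = (59300 − 13900)/13900 = 3.26619
P(36) = 59300 / (1 + 3.26619·e^(−0.0966·36)) = 59300 / (1 + 3.26619·0.030881)
= 59300 / 1.10086 ≈ 53866.75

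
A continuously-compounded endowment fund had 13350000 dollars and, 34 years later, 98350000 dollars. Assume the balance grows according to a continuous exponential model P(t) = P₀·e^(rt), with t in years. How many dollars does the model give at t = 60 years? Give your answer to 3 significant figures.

≈ 453,000,000 dollars

r = ln(98350000/13350000) / 34 ≈ 0.058736 per year
P(60) = 13350000 · e^(0.058736·60) = 13350000 · 33.9248 ≈ 452896014.03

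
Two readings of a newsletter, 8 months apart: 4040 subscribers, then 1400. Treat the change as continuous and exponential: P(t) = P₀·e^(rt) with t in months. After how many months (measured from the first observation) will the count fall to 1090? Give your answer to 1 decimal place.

r = ln(1400/4040) / 8 ≈ -0.132472 per month
t = ln(1090/4040) / r = -1.31007 / -0.132472 ≈ 9.889

t ≈ 9.9 months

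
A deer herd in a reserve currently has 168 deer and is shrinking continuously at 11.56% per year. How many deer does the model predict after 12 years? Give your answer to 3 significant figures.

P(12) = 168 · e^(-0.1156·12) = 168 · e^(-1.3872)
= 168 · 0.24977 ≈ 41.96

≈ 42.0 deer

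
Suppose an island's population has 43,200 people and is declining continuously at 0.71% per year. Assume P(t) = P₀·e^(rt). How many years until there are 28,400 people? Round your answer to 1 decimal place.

28400 = 43200 · e^(-0.0071·t)
t = ln(28400/43200) / -0.0071 = ln(0.65741) / -0.0071 = -0.41945 / -0.0071

t ≈ 59.1 years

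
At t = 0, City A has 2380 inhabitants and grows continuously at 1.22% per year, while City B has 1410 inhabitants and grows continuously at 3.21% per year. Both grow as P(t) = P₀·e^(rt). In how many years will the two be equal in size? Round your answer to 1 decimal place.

2380·e^(0.0122t) = 1410·e^(0.0321t)
2380/1410 = e^((0.0321 − 0.0122)t) → ln(1.68794) = 0.0199·t
t = 0.52351 / 0.0199

t ≈ 26.3 years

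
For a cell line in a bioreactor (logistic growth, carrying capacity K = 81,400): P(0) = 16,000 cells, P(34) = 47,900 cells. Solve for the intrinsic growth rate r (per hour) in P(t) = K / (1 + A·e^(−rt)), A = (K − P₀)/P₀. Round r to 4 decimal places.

A = (81400 − 16000)/16000 = 4.0875
47900 = 81400/(1 + 4.0875·e^(−r·34)) → e^(−34r) = (1.69937 − 1)/4.0875 = 0.171101
r = −ln(0.171101)/34 = 1.7655/34

r ≈ 0.0519 per hour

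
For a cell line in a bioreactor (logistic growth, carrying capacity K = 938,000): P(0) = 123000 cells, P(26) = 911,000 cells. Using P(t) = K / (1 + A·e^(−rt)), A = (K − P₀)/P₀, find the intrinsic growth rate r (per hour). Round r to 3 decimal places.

A = (938000 − 123000)/123000 = 6.62602
911000 = 938000/(1 + 6.62602·e^(−r·26)) → e^(−26r) = (1.02964 − 1)/6.62602 = 0.004473
r = −ln(0.004473)/26 = 5.40971/26

r ≈ 0.208 per hour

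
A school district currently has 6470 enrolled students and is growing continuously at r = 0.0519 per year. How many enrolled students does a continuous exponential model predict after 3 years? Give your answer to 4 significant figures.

P(3) = 6470 · e^(0.0519·3) = 6470 · e^(0.1557)
= 6470 · 1.16848 ≈ 7560.04

≈ 7,560 enrolled students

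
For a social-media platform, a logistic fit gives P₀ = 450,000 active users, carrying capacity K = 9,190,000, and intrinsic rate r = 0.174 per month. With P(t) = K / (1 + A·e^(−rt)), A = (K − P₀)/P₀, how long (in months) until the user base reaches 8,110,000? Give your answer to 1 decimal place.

A = (9190000 − 450000)/450000 = 19.42222
8110000 = 9190000/(1 + 19.42222·e^(−0.174t)) → 1 + 19.42222·e^(−0.174t) = 1.13317
e^(−0.174t) = 0.006857 → t = ln(145.8465)/0.174 = 4.98255/0.174

t ≈ 28.6 months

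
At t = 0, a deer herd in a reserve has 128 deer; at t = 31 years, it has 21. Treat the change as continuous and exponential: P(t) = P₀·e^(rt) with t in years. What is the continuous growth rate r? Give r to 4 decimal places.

r ≈ -0.0583 per year

21 = 128 · e^(r·31)
e^(31r) = 21/128 = 0.16406
r = ln(0.16406) / 31 = -1.80751 / 31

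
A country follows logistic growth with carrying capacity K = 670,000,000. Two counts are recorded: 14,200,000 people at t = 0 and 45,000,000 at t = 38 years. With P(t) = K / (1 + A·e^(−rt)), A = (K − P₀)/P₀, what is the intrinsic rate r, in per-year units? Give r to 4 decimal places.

A = (670000000 − 14200000)/14200000 = 46.1831
45000000 = 670000000/(1 + 46.1831·e^(−r·38)) → e^(−38r) = (14.88889 − 1)/46.1831 = 0.300735
r = −ln(0.300735)/38 = 1.20152/38

r ≈ 0.0316 per year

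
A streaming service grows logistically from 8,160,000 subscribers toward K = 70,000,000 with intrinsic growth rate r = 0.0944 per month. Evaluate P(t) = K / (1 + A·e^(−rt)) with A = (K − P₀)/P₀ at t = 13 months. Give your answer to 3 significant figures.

≈ 21,700,000 subscribers

A = (70000000 − 8160000)/8160000 = 7.57843
P(13) = 70000000 / (1 + 7.57843·e^(−0.0944·13)) = 70000000 / (1 + 7.57843·0.293112)
= 70000000 / 3.22133 ≈ 21730153.14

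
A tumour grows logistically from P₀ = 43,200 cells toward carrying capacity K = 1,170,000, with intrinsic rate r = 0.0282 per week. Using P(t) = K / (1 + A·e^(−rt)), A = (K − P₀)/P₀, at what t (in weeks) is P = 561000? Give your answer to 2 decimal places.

t ≈ 112.74 weeks

A = (1170000 − 43200)/43200 = 26.08333
561000 = 1170000/(1 + 26.08333·e^(−0.0282t)) → 1 + 26.08333·e^(−0.0282t) = 2.08556
e^(−0.0282t) = 0.041619 → t = ln(24.0275)/0.0282 = 3.1792/0.0282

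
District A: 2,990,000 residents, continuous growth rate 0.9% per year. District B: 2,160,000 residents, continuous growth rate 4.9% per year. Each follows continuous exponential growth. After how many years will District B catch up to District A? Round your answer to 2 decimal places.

2990000·e^(0.009t) = 2160000·e^(0.049t)
2990000/2160000 = e^((0.049 − 0.009)t) → ln(1.38426) = 0.04·t
t = 0.32517 / 0.04

t ≈ 8.13 years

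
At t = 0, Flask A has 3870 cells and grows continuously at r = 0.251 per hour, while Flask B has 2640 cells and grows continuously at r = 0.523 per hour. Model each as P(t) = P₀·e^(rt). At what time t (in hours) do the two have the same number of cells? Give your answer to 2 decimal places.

3870·e^(0.251t) = 2640·e^(0.523t)
3870/2640 = e^((0.523 − 0.251)t) → ln(1.46591) = 0.272·t
t = 0.38248 / 0.272

t ≈ 1.41 hours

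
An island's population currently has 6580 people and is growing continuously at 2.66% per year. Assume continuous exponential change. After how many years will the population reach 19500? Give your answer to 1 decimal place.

t ≈ 40.8 years

19500 = 6580 · e^(0.0266·t)
t = ln(19500/6580) / 0.0266 = ln(2.96353) / 0.0266 = 1.08638 / 0.0266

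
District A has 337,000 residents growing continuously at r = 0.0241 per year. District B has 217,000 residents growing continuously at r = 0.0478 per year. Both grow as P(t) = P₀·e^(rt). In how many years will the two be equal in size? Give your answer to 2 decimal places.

t ≈ 18.57 years

337000·e^(0.0241t) = 217000·e^(0.0478t)
337000/217000 = e^((0.0478 − 0.0241)t) → ln(1.553) = 0.0237·t
t = 0.44019 / 0.0237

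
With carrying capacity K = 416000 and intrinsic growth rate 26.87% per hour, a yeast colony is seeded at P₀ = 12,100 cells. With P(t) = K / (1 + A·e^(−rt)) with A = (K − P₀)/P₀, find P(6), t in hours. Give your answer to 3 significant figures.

A = (416000 − 12100)/12100 = 33.38017
P(6) = 416000 / (1 + 33.38017·e^(−0.2687·6)) = 416000 / (1 + 33.38017·0.199448)
= 416000 / 7.65762 ≈ 54324.98

≈ 54,300 cells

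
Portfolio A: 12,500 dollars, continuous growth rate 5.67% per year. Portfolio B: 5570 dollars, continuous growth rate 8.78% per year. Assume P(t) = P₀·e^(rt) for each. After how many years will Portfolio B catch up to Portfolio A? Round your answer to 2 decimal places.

12500·e^(0.0567t) = 5570·e^(0.0878t)
12500/5570 = e^((0.0878 − 0.0567)t) → ln(2.24417) = 0.0311·t
t = 0.80833 / 0.0311

t ≈ 25.99 years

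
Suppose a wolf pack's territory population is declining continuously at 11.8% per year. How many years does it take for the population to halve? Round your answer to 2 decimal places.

half-life ≈ 5.87 years

half-life = ln(2) / |r| = 0.69315 / 0.118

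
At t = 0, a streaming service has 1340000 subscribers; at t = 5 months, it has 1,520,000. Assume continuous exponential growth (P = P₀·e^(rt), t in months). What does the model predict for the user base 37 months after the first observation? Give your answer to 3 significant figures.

r = ln(1520000/1340000) / 5 ≈ 0.025208 per month
P(37) = 1340000 · e^(0.025208·37) = 1340000 · 2.54136 ≈ 3405429.09

≈ 3,410,000 subscribers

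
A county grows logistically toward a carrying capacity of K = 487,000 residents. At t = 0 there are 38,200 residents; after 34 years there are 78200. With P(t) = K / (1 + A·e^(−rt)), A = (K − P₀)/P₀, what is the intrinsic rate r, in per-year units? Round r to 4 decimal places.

A = (487000 − 38200)/38200 = 11.74869
78200 = 487000/(1 + 11.74869·e^(−r·34)) → e^(−34r) = (6.22762 − 1)/11.74869 = 0.444954
r = −ln(0.444954)/34 = 0.80979/34

r ≈ 0.0238 per year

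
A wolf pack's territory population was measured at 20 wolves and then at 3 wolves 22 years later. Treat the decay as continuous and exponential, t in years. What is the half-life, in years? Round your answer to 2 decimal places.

r = ln(3/20) / 22 = ln(0.15) / 22 ≈ -0.086233 per year
half-life = ln 2 / |r| = 0.69315 / 0.086233

half-life ≈ 8.04 years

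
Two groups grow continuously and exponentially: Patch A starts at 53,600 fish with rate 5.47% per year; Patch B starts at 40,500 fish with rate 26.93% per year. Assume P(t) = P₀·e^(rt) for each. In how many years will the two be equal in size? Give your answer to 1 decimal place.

t ≈ 1.3 years

53600·e^(0.0547t) = 40500·e^(0.2693t)
53600/40500 = e^((0.2693 − 0.0547)t) → ln(1.32346) = 0.2146·t
t = 0.28025 / 0.2146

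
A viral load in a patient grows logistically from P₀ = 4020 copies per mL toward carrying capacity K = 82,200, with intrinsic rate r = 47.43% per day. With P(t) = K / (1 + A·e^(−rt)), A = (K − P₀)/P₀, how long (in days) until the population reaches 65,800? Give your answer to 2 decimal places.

t ≈ 9.19 days

A = (82200 − 4020)/4020 = 19.44776
65800 = 82200/(1 + 19.44776·e^(−0.4743t)) → 1 + 19.44776·e^(−0.4743t) = 1.24924
e^(−0.4743t) = 0.012816 → t = ln(78.02821)/0.4743 = 4.35707/0.4743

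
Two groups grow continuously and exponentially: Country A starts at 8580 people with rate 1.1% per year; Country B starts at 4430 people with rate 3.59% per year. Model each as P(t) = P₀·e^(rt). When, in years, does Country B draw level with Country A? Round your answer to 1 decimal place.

8580·e^(0.011t) = 4430·e^(0.0359t)
8580/4430 = e^((0.0359 − 0.011)t) → ln(1.93679) = 0.0249·t
t = 0.66103 / 0.0249

t ≈ 26.5 years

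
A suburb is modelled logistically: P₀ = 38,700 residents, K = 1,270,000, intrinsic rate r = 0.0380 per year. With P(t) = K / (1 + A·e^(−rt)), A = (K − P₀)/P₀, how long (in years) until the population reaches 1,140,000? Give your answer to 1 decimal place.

A = (1270000 − 38700)/38700 = 31.81654
1140000 = 1270000/(1 + 31.81654·e^(−0.038t)) → 1 + 31.81654·e^(−0.038t) = 1.11404
e^(−0.038t) = 0.003584 → t = ln(279.00656)/0.038 = 5.63124/0.038

t ≈ 148.2 years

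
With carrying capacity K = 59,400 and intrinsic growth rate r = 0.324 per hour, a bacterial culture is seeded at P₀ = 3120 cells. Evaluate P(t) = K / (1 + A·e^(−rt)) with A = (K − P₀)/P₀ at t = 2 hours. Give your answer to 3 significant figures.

≈ 5,690 cells

A = (59400 − 3120)/3120 = 18.03846
P(2) = 59400 / (1 + 18.03846·e^(−0.324·2)) = 59400 / (1 + 18.03846·0.523091)
= 59400 / 10.43576 ≈ 5691.97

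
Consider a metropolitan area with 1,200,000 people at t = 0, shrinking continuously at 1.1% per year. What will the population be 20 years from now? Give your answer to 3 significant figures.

≈ 963,000 people

P(20) = 1200000 · e^(-0.011·20) = 1200000 · e^(-0.22)
= 1200000 · 0.80252 ≈ 963022.56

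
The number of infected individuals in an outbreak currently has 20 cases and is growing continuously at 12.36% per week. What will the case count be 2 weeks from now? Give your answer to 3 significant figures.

P(2) = 20 · e^(0.1236·2) = 20 · e^(0.2472)
= 20 · 1.28044 ≈ 25.61

≈ 25.6 cases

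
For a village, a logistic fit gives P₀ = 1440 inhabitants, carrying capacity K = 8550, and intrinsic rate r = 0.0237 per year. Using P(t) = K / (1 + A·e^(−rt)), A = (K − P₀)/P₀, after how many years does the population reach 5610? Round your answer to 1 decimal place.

A = (8550 − 1440)/1440 = 4.9375
5610 = 8550/(1 + 4.9375·e^(−0.0237t)) → 1 + 4.9375·e^(−0.0237t) = 1.52406
e^(−0.0237t) = 0.10614 → t = ln(9.42156)/0.0237 = 2.243/0.0237

t ≈ 94.6 years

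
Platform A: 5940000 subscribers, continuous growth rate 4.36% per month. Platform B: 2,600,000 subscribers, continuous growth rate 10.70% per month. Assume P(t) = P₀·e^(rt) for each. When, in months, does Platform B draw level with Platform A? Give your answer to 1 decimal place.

t ≈ 13.0 months

5940000·e^(0.0436t) = 2600000·e^(0.107t)
5940000/2600000 = e^((0.107 − 0.0436)t) → ln(2.28462) = 0.0634·t
t = 0.8262 / 0.0634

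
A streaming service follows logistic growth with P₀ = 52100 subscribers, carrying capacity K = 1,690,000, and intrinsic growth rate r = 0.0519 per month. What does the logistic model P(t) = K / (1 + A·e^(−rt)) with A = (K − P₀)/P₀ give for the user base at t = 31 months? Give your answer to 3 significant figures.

≈ 232,000 subscribers

A = (1690000 − 52100)/52100 = 31.43762
P(31) = 1690000 / (1 + 31.43762·e^(−0.0519·31)) = 1690000 / (1 + 31.43762·0.200108)
= 1690000 / 7.29091 ≈ 231795.58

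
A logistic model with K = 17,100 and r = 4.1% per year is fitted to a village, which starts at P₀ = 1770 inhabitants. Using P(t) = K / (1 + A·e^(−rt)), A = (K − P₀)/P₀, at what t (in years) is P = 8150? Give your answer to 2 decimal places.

t ≈ 50.37 years

A = (17100 − 1770)/1770 = 8.66102
8150 = 17100/(1 + 8.66102·e^(−0.041t)) → 1 + 8.66102·e^(−0.041t) = 2.09816
e^(−0.041t) = 0.126793 → t = ln(7.88685)/0.041 = 2.0652/0.041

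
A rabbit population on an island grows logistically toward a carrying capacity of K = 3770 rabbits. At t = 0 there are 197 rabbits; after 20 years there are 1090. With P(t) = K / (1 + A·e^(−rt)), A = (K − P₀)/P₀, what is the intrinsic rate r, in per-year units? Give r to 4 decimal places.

A = (3770 − 197)/197 = 18.13706
1090 = 3770/(1 + 18.13706·e^(−r·20)) → e^(−20r) = (3.45872 − 1)/18.13706 = 0.135563
r = −ln(0.135563)/20 = 1.99832/20

r ≈ 0.0999 per year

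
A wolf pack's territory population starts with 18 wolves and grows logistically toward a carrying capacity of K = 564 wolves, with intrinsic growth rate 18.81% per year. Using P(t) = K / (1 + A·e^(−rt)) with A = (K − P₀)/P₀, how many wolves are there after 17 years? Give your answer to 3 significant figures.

≈ 252 wolves

A = (564 − 18)/18 = 30.33333
P(17) = 564 / (1 + 30.33333·e^(−0.1881·17)) = 564 / (1 + 30.33333·0.040856)
= 564 / 2.2393 ≈ 251.86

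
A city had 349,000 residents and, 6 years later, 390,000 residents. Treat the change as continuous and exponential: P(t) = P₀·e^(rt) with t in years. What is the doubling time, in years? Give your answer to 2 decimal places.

r = ln(390000/349000) / 6 = ln(1.11748) / 6 ≈ 0.018512 per year
doubling time = ln 2 / |r| = 0.69315 / 0.018512

doubling time ≈ 37.44 years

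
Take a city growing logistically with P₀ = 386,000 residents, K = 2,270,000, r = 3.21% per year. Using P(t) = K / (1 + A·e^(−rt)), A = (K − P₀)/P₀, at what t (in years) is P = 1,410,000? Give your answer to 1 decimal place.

t ≈ 64.8 years

A = (2270000 − 386000)/386000 = 4.88083
1410000 = 2270000/(1 + 4.88083·e^(−0.0321t)) → 1 + 4.88083·e^(−0.0321t) = 1.60993
e^(−0.0321t) = 0.124964 → t = ln(8.00229)/0.0321 = 2.07973/0.0321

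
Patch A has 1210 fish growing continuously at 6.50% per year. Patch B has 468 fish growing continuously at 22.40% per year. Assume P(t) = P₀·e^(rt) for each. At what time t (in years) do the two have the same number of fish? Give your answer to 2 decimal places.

1210·e^(0.065t) = 468·e^(0.224t)
1210/468 = e^((0.224 − 0.065)t) → ln(2.58547) = 0.159·t
t = 0.94991 / 0.159

t ≈ 5.97 years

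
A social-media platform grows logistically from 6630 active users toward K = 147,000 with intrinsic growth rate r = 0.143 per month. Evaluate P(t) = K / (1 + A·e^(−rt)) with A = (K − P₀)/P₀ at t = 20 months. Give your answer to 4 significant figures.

A = (147000 − 6630)/6630 = 21.17195
P(20) = 147000 / (1 + 21.17195·e^(−0.143·20)) = 147000 / (1 + 21.17195·0.057269)
= 147000 / 2.21249 ≈ 66440.95

≈ 66,440 active users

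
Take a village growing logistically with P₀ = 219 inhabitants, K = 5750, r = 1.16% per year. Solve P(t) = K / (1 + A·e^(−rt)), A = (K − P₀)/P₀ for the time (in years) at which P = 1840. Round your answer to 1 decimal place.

A = (5750 − 219)/219 = 25.25571
1840 = 5750/(1 + 25.25571·e^(−0.0116t)) → 1 + 25.25571·e^(−0.0116t) = 3.125
e^(−0.0116t) = 0.084139 → t = ln(11.88504)/0.0116 = 2.47528/0.0116

t ≈ 213.4 years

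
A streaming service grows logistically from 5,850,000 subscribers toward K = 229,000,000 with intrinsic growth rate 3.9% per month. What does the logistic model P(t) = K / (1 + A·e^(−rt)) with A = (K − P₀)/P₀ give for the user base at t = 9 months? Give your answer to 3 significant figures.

≈ 8,220,000 subscribers

A = (229000000 − 5850000)/5850000 = 38.1453
P(9) = 229000000 / (1 + 38.1453·e^(−0.039·9)) = 229000000 / (1 + 38.1453·0.703984)
= 229000000 / 27.85367 ≈ 8221537.51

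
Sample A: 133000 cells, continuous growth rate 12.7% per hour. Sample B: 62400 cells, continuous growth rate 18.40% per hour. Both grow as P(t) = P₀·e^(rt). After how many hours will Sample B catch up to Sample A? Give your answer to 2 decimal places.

t ≈ 13.28 hours

133000·e^(0.127t) = 62400·e^(0.184t)
133000/62400 = e^((0.184 − 0.127)t) → ln(2.13141) = 0.057·t
t = 0.75678 / 0.057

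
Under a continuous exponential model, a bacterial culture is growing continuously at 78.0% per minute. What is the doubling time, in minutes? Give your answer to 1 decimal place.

doubling time ≈ 0.9 minutes

doubling time = ln(2) / |r| = 0.69315 / 0.78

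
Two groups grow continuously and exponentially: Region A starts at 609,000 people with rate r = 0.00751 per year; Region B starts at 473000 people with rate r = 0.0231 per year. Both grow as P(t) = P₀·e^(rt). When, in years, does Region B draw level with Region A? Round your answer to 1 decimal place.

609000·e^(0.00751t) = 473000·e^(0.0231t)
609000/473000 = e^((0.0231 − 0.00751)t) → ln(1.28753) = 0.01559·t
t = 0.25272 / 0.01559

t ≈ 16.2 years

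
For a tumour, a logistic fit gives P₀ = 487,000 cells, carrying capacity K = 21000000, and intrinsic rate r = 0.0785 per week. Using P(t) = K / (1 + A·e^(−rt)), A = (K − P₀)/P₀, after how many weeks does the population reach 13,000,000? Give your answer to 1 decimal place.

A = (21000000 − 487000)/487000 = 42.12115
13000000 = 21000000/(1 + 42.12115·e^(−0.0785t)) → 1 + 42.12115·e^(−0.0785t) = 1.61538
e^(−0.0785t) = 0.01461 → t = ln(68.44687)/0.0785 = 4.22606/0.0785

t ≈ 53.8 weeks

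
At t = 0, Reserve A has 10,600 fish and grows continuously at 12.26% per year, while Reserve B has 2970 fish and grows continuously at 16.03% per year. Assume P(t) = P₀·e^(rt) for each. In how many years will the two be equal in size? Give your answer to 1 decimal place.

t ≈ 33.7 years

10600·e^(0.1226t) = 2970·e^(0.1603t)
10600/2970 = e^((0.1603 − 0.1226)t) → ln(3.56902) = 0.0377·t
t = 1.27229 / 0.0377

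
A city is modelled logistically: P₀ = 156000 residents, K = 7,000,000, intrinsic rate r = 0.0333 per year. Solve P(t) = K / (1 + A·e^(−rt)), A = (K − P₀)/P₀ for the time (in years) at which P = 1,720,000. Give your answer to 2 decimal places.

A = (7000000 − 156000)/156000 = 43.87179
1720000 = 7000000/(1 + 43.87179·e^(−0.0333t)) → 1 + 43.87179·e^(−0.0333t) = 4.06977
e^(−0.0333t) = 0.069971 → t = ln(14.29157)/0.0333 = 2.65967/0.0333

t ≈ 79.87 years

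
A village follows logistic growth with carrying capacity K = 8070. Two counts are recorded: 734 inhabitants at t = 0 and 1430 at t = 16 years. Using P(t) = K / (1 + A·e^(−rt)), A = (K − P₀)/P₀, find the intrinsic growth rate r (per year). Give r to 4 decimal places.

r ≈ 0.0479 per year

A = (8070 − 734)/734 = 9.99455
1430 = 8070/(1 + 9.99455·e^(−r·16)) → e^(−16r) = (5.64336 − 1)/9.99455 = 0.464589
r = −ln(0.464589)/16 = 0.7666/16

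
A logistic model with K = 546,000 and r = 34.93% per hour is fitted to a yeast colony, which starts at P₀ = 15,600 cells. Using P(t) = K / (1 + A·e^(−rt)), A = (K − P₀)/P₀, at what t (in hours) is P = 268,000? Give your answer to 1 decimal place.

t ≈ 10.0 hours

A = (546000 − 15600)/15600 = 34
268000 = 546000/(1 + 34·e^(−0.3493t)) → 1 + 34·e^(−0.3493t) = 2.03731
e^(−0.3493t) = 0.030509 → t = ln(32.77698)/0.3493 = 3.48973/0.3493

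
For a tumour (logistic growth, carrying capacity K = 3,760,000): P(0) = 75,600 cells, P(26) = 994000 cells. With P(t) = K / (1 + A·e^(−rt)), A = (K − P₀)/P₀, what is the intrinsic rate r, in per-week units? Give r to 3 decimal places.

r ≈ 0.110 per week

A = (3760000 − 75600)/75600 = 48.73545
994000 = 3760000/(1 + 48.73545·e^(−r·26)) → e^(−26r) = (3.7827 − 1)/48.73545 = 0.057098
r = −ln(0.057098)/26 = 2.86299/26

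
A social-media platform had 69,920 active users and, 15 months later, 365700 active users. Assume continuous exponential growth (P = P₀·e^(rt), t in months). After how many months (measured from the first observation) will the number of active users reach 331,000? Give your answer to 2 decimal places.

t ≈ 14.10 months

r = ln(365700/69920) / 15 ≈ 0.110297 per month
t = ln(331000/69920) / r = 1.55477 / 0.110297 ≈ 14.096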